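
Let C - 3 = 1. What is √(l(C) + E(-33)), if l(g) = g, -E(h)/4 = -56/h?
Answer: 2*I*√759/33 ≈ 1.6697*I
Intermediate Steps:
C = 4 (C = 3 + 1 = 4)
E(h) = 224/h (E(h) = -(-224)/h = 224/h)
√(l(C) + E(-33)) = √(4 + 224/(-33)) = √(4 + 224*(-1/33)) = √(4 - 224/33) = √(-92/33) = 2*I*√759/33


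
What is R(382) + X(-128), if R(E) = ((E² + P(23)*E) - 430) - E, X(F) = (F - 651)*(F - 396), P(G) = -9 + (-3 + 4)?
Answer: 550252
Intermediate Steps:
P(G) = -8 (P(G) = -9 + 1 = -8)
X(F) = (-651 + F)*(-396 + F)
R(E) = -430 + E² - 9*E (R(E) = ((E² - 8*E) - 430) - E = (-430 + E² - 8*E) - E = -430 + E² - 9*E)
R(382) + X(-128) = (-430 + 382² - 9*382) + (257796 + (-128)² - 1047*(-128)) = (-430 + 145924 - 3438) + (257796 + 16384 + 134016) = 142056 + 408196 = 550252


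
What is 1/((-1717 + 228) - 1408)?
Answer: -1/2897 ≈ -0.00034518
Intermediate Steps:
1/((-1717 + 228) - 1408) = 1/(-1489 - 1408) = 1/(-2897) = -1/2897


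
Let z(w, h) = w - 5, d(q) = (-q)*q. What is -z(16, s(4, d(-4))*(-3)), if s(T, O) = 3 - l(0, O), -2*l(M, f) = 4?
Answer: -11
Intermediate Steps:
d(q) = -q**2
l(M, f) = -2 (l(M, f) = -1/2*4 = -2)
s(T, O) = 5 (s(T, O) = 3 - 1*(-2) = 3 + 2 = 5)
z(w, h) = -5 + w
-z(16, s(4, d(-4))*(-3)) = -(-5 + 16) = -1*11 = -11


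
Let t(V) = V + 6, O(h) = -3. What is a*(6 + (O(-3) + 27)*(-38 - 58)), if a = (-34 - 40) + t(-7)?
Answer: 172350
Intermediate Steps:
t(V) = 6 + V
a = -75 (a = (-34 - 40) + (6 - 7) = -74 - 1 = -75)
a*(6 + (O(-3) + 27)*(-38 - 58)) = -75*(6 + (-3 + 27)*(-38 - 58)) = -75*(6 + 24*(-96)) = -75*(6 - 2304) = -75*(-2298) = 172350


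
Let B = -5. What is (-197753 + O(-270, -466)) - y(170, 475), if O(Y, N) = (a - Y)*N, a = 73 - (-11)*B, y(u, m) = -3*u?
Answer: -331451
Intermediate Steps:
a = 18 (a = 73 - (-11)*(-5) = 73 - 1*55 = 73 - 55 = 18)
O(Y, N) = N*(18 - Y) (O(Y, N) = (18 - Y)*N = N*(18 - Y))
(-197753 + O(-270, -466)) - y(170, 475) = (-197753 - 466*(18 - 1*(-270))) - (-3)*170 = (-197753 - 466*(18 + 270)) - 1*(-510) = (-197753 - 466*288) + 510 = (-197753 - 134208) + 510 = -331961 + 510 = -331451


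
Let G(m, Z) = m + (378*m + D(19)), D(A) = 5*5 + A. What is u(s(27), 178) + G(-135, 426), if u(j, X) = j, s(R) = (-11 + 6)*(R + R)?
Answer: -51391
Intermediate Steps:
D(A) = 25 + A
s(R) = -10*R
G(m, Z) = 44 + 379*m (G(m, Z) = m + (378*m + (25 + 19)) = m + (378*m + 44) = m + (44 + 378*m) = 44 + 379*m)
u(s(27), 178) + G(-135, 426) = -10*27 + (44 + 379*(-135)) = -270 + (44 - 51165) = -270 - 51121 = -51391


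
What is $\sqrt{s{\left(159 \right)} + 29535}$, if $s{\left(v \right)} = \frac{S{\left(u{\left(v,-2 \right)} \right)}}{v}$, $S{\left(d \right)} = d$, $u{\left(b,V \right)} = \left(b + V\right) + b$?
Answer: $\frac{\sqrt{746724579}}{159} \approx 171.86$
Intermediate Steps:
$u{\left(b,V \right)} = V + 2 b$ ($u{\left(b,V \right)} = \left(V + b\right) + b = V + 2 b$)
$s{\left(v \right)} = \frac{-2 + 2 v}{v}$
$\sqrt{s{\left(159 \right)} + 29535} = \sqrt{\left(2 - \frac{2}{159}\right) + 29535} = \sqrt{\frac{316}{159} + 29535} = \sqrt{\frac{4696381}{159}} = \frac{\sqrt{746724579}}{159}$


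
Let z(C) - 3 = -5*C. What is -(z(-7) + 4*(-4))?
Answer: -22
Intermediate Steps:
z(C) = 3 - 5*C
-(z(-7) + 4*(-4)) = -((3 - 5*(-7)) + 4*(-4)) = -((3 + 35) - 16) = -(38 - 16) = -1*22 = -22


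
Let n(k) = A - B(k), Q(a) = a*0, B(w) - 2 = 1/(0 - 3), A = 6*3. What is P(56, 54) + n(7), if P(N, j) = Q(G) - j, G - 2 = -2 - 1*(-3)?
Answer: -113/3 ≈ -37.667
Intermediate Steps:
G = 3 (G = 2 + (-2 - 1*(-3)) = 2 + (-2 + 3) = 2 + 1 = 3)
A = 18
B(w) = 5/3 (B(w) = 2 + 1/(0 - 3) = 2 + 1/(-3) = 2 - 1/3 = 5/3)
Q(a) = 0
P(N, j) = -j (P(N, j) = 0 - j = -j)
n(k) = 49/3 (n(k) = 18 - 1*5/3 = 18 - 5/3 = 49/3)
P(56, 54) + n(7) = -1*54 + 49/3 = -54 + 49/3 = -113/3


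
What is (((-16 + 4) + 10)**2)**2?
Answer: 16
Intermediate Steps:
(((-16 + 4) + 10)**2)**2 = ((-12 + 10)**2)**2 = ((-2)**2)**2 = 4**2 = 16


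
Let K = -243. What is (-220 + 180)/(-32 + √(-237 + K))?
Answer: 40/47 + 5*I*√30/47 ≈ 0.85106 + 0.58268*I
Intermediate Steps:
(-220 + 180)/(-32 + √(-237 + K)) = (-220 + 180)/(-32 + √(-237 - 243)) = -40/(-32 + √(-480)) = -40/(-32 + 4*I*√30)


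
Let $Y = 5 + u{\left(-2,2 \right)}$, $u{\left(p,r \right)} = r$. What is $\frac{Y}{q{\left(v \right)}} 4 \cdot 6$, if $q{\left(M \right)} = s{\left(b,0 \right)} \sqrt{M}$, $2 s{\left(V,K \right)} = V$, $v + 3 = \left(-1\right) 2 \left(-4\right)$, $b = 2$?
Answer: $\frac{168 \sqrt{5}}{5} \approx 75.132$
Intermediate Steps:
$v = 5$ ($v = -3 + \left(-1\right) 2 \left(-4\right) = -3 - -8 = -3 + 8 = 5$)
$Y = 7$ ($Y = 5 + 2 = 7$)
$s{\left(V,K \right)} = \frac{V}{2}$
$q{\left(M \right)} = \sqrt{M}$ ($q{\left(M \right)} = \frac{1}{2} \cdot 2 \sqrt{M} = 1 \sqrt{M} = \sqrt{M}$)
$\frac{Y}{q{\left(v \right)}} 4 \cdot 6 = \frac{7}{\sqrt{5}} \cdot 4 \cdot 6 = 7 \frac{\sqrt{5}}{5} \cdot 4 \cdot 6 = \frac{7 \sqrt{5}}{5} \cdot 4 \cdot 6 = \frac{28 \sqrt{5}}{5} \cdot 6 = \frac{168 \sqrt{5}}{5}$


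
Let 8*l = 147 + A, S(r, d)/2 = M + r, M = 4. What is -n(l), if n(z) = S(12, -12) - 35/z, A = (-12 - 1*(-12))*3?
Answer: -632/21 ≈ -30.095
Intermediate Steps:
A = 0 (A = (-12 + 12)*3 = 0*3 = 0)
S(r, d) = 8 + 2*r (S(r, d) = 2*(4 + r) = 8 + 2*r)
l = 147/8 (l = (147 + 0)/8 = (⅛)*147 = 147/8 ≈ 18.375)
n(z) = 32 - 35/z (n(z) = (8 + 2*12) - 35/z = (8 + 24) - 35/z = 32 - 35/z)
-n(l) = -(32 - 35/147/8) = -(32 - 35*8/147) = -(32 - 40/21) = -1*632/21 = -632/21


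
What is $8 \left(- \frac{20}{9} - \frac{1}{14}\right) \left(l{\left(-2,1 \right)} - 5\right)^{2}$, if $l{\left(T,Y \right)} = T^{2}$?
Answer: $- \frac{1156}{63} \approx -18.349$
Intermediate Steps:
$8 \left(- \frac{20}{9} - \frac{1}{14}\right) \left(l{\left(-2,1 \right)} - 5\right)^{2} = 8 \left(- \frac{20}{9} - \frac{1}{14}\right) \left(\left(-2\right)^{2} - 5\right)^{2} = 8 \left(\left(-20\right) \frac{1}{9} - \frac{1}{14}\right) \left(4 - 5\right)^{2} = 8 \left(- \frac{20}{9} - \frac{1}{14}\right) \left(-1\right)^{2} = 8 \left(- \frac{289}{126}\right) 1 = \left(- \frac{1156}{63}\right) 1 = - \frac{1156}{63}$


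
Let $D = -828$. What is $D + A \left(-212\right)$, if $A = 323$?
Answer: $-69304$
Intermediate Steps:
$D + A \left(-212\right) = -828 + 323 \left(-212\right) = -828 - 68476 = -69304$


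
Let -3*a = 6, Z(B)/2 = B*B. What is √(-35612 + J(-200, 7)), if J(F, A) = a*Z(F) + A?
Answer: I*√195605 ≈ 442.27*I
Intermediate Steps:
Z(B) = 2*B² (Z(B) = 2*(B*B) = 2*B²)
a = -2 (a = -⅓*6 = -2)
J(F, A) = A - 4*F² (J(F, A) = -4*F² + A = A - 4*F²)
√(-35612 + J(-200, 7)) = √(-35612 + (7 - 4*(-200)²)) = √(-35612 + (7 - 4*40000)) = √(-35612 + (7 - 160000)) = √(-35612 - 159993) = √(-195605) = I*√195605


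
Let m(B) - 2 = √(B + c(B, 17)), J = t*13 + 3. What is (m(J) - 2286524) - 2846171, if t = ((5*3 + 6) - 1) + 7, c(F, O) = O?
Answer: -5132693 + √371 ≈ -5.1327e+6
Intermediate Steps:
t = 27 (t = ((15 + 6) - 1) + 7 = (21 - 1) + 7 = 20 + 7 = 27)
J = 354 (J = 27*13 + 3 = 351 + 3 = 354)
m(B) = 2 + √(17 + B) (m(B) = 2 + √(B + 17) = 2 + √(17 + B))
(m(J) - 2286524) - 2846171 = ((2 + √(17 + 354)) - 2286524) - 2846171 = ((2 + √371) - 2286524) - 2846171 = (-2286522 + √371) - 2846171 = -5132693 + √371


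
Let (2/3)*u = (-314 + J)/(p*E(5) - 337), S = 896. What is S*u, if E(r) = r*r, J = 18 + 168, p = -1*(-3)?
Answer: 86016/131 ≈ 656.61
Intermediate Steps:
p = 3
J = 186
E(r) = r**2
u = 96/131 (u = 3*((-314 + 186)/(3*5**2 - 337))/2 = 3*(-128/(3*25 - 337))/2 = 3*(-128/(75 - 337))/2 = 3*(-128/(-262))/2 = 3*(-128*(-1/262))/2 = (3/2)*(64/131) = 96/131 ≈ 0.73282)
S*u = 896*(96/131) = 86016/131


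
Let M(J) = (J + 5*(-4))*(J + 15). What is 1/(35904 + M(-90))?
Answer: 1/44154 ≈ 2.2648e-5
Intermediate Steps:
M(J) = (-20 + J)*(15 + J) (M(J) = (J - 20)*(15 + J) = (-20 + J)*(15 + J))
1/(35904 + M(-90)) = 1/(35904 + (-300 + (-90)² - 5*(-90))) = 1/(35904 + (-300 + 8100 + 450)) = 1/(35904 + 8250) = 1/44154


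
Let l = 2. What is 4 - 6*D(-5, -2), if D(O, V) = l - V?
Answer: -20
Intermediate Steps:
D(O, V) = 2 - V
4 - 6*D(-5, -2) = 4 - 6*(2 - 1*(-2)) = 4 - 6*(2 + 2) = 4 - 6*4 = 4 - 24 = -20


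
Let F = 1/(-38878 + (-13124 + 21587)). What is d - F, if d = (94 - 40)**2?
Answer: 88690141/30415 ≈ 2916.0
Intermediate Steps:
d = 2916 (d = 54**2 = 2916)
F = -1/30415 (F = 1/(-38878 + 8463) = 1/(-30415) = -1/30415 ≈ -3.2879e-5)
d - F = 2916 - 1*(-1/30415) = 2916 + 1/30415 = 88690141/30415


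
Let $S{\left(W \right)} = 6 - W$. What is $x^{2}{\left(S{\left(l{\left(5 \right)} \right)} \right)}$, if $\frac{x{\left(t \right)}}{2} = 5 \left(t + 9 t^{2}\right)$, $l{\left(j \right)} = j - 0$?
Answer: $10000$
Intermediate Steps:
$l{\left(j \right)} = j$ ($l{\left(j \right)} = j + 0 = j$)
$x{\left(t \right)} = 10 t + 90 t^{2}$ ($x{\left(t \right)} = 2 \cdot 5 \left(t + 9 t^{2}\right) = 2 \left(5 t + 45 t^{2}\right) = 10 t + 90 t^{2}$)
$x^{2}{\left(S{\left(l{\left(5 \right)} \right)} \right)} = \left(10 \left(6 - 5\right) \left(1 + 9 \left(6 - 5\right)\right)\right)^{2} = \left(10 \cdot 1 \left(1 + 9 \cdot 1\right)\right)^{2} = \left(10 \cdot 1 \left(1 + 9\right)\right)^{2} = \left(10 \cdot 1 \cdot 10\right)^{2} = 100^{2} = 10000$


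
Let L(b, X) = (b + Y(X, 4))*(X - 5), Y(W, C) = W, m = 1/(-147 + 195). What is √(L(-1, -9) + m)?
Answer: √20163/12 ≈ 11.833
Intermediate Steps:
m = 1/48 ≈ 0.020833
L(b, X) = (-5 + X)*(X + b) (L(b, X) = (b + X)*(X - 5) = (X + b)*(-5 + X) = (-5 + X)*(X + b))
√(L(-1, -9) + m) = √(((-9)² - 5*(-9) - 5*(-1) - 9*(-1)) + 1/48) = √((81 + 45 + 5 + 9) + 1/48) = √(140 + 1/48) = √(6721/48) = √20163/12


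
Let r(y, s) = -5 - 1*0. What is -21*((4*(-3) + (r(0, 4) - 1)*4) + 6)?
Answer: 630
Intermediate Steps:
r(y, s) = -5 (r(y, s) = -5 + 0 = -5)
-21*((4*(-3) + (r(0, 4) - 1)*4) + 6) = -21*((4*(-3) + (-5 - 1)*4) + 6) = -21*((-12 - 6*4) + 6) = -21*((-12 - 24) + 6) = -21*(-36 + 6) = -21*(-30) = 630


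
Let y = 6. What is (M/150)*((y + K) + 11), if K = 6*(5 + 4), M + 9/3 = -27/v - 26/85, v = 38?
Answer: -921083/484500 ≈ -1.9011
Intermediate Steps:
M = -12973/3230 (M = -3 + (-27/38 - 26/85) = -3 - 3283/3230 = -12973/3230 ≈ -4.0164)
K = 54 (K = 6*9 = 54)
(M/150)*((y + K) + 11) = (-12973/3230/150)*((6 + 54) + 11) = (-12973/3230*1/150)*(60 + 11) = -12973/484500*71 = -921083/484500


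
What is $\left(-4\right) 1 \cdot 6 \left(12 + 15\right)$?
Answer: $-648$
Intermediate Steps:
$\left(-4\right) 1 \cdot 6 \left(12 + 15\right) = \left(-4\right) 6 \cdot 27 = \left(-24\right) 27 = -648$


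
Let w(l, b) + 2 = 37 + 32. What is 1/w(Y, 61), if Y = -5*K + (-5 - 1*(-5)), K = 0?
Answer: 1/67 ≈ 0.014925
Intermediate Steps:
Y = 0 (Y = -5*0 + (-5 - 1*(-5)) = 0 + (-5 + 5) = 0 + 0 = 0)
w(l, b) = 67 (w(l, b) = -2 + (37 + 32) = -2 + 69 = 67)
1/w(Y, 61) = 1/67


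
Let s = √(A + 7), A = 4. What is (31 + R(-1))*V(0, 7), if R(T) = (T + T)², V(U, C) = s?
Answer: 35*√11 ≈ 116.08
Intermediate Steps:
s = √11 (s = √(4 + 7) = √11 ≈ 3.3166)
V(U, C) = √11
R(T) = 4*T² (R(T) = (2*T)² = 4*T²)
(31 + R(-1))*V(0, 7) = (31 + 4*(-1)²)*√11 = (31 + 4*1)*√11 = (31 + 4)*√11 = 35*√11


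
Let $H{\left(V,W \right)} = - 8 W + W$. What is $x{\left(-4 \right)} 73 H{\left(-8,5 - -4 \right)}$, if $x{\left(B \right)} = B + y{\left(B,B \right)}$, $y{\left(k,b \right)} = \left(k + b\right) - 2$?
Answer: $64386$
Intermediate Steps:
$y{\left(k,b \right)} = -2 + b + k$ ($y{\left(k,b \right)} = \left(b + k\right) - 2 = -2 + b + k$)
$H{\left(V,W \right)} = - 7 W$
$x{\left(B \right)} = -2 + 3 B$ ($x{\left(B \right)} = B + \left(-2 + B + B\right) = B + \left(-2 + 2 B\right) = -2 + 3 B$)
$x{\left(-4 \right)} 73 H{\left(-8,5 - -4 \right)} = \left(-2 + 3 \left(-4\right)\right) 73 \left(- 7 \left(5 - -4\right)\right) = \left(-2 - 12\right) 73 \left(- 7 \left(5 + 4\right)\right) = \left(-14\right) 73 \left(\left(-7\right) 9\right) = \left(-1022\right) \left(-63\right) = 64386$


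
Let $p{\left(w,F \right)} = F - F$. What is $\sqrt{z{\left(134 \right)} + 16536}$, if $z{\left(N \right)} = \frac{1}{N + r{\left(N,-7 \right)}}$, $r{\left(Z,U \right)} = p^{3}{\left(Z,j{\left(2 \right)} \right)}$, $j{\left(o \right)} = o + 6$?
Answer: $\frac{5 \sqrt{11876822}}{134} \approx 128.59$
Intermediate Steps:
$j{\left(o \right)} = 6 + o$
$p{\left(w,F \right)} = 0$
$r{\left(Z,U \right)} = 0$ ($r{\left(Z,U \right)} = 0^{3} = 0$)
$z{\left(N \right)} = \frac{1}{N}$ ($z{\left(N \right)} = \frac{1}{N + 0} = \frac{1}{N}$)
$\sqrt{z{\left(134 \right)} + 16536} = \sqrt{\frac{1}{134} + 16536} = \sqrt{\frac{2215825}{134}} = \frac{5 \sqrt{11876822}}{134}$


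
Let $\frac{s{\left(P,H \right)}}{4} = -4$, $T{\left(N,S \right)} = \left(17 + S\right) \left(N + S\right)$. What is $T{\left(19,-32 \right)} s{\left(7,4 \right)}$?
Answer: $-3120$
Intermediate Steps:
$s{\left(P,H \right)} = -16$ ($s{\left(P,H \right)} = 4 \left(-4\right) = -16$)
$T{\left(19,-32 \right)} s{\left(7,4 \right)} = \left(\left(-32\right)^{2} + 17 \cdot 19 + 17 \left(-32\right) + 19 \left(-32\right)\right) \left(-16\right) = \left(1024 + 323 - 544 - 608\right) \left(-16\right) = 195 \left(-16\right) = -3120$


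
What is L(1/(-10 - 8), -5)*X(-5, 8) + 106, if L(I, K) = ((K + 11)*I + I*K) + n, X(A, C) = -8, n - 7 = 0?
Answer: 454/9 ≈ 50.444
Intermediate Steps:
n = 7 (n = 7 + 0 = 7)
L(I, K) = 7 + I*K + I*(11 + K) (L(I, K) = ((K + 11)*I + I*K) + 7 = ((11 + K)*I + I*K) + 7 = (I*(11 + K) + I*K) + 7 = (I*K + I*(11 + K)) + 7 = 7 + I*K + I*(11 + K))
L(1/(-10 - 8), -5)*X(-5, 8) + 106 = (7 + 11/(-10 - 8) + 2*(-5)/(-10 - 8))*(-8) + 106 = (7 + 11/(-18) + 2*(-5)/(-18))*(-8) + 106 = (7 + 11*(-1/18) + 2*(-1/18)*(-5))*(-8) + 106 = (7 - 11/18 + 5/9)*(-8) + 106 = (125/18)*(-8) + 106 = -500/9 + 106 = 454/9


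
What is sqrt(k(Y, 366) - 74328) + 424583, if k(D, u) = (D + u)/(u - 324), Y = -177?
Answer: 424583 + I*sqrt(297294)/2 ≈ 4.2458e+5 + 272.62*I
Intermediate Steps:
k(D, u) = (D + u)/(-324 + u)
sqrt(k(Y, 366) - 74328) + 424583 = sqrt((-177 + 366)/(-324 + 366) - 74328) + 424583 = sqrt(189/42 - 74328) + 424583 = sqrt((1/42)*189 - 74328) + 424583 = sqrt(9/2 - 74328) + 424583 = sqrt(-148647/2) + 424583 = I*sqrt(297294)/2 + 424583 = 424583 + I*sqrt(297294)/2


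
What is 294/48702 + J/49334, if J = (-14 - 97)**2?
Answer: 102426923/400444078 ≈ 0.25578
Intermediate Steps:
J = 12321 (J = (-111)**2 = 12321)
294/48702 + J/49334 = 294/48702 + 12321/49334 = 294*(1/48702) + 12321*(1/49334) = 49/8117 + 12321/49334 = 102426923/400444078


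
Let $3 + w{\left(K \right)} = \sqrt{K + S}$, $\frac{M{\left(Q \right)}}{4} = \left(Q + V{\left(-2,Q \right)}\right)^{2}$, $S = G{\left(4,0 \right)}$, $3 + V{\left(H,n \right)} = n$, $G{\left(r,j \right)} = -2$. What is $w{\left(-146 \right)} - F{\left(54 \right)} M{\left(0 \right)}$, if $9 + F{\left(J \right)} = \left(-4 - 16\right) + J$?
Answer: $-903 + 2 i \sqrt{37} \approx -903.0 + 12.166 i$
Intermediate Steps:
$F{\left(J \right)} = -29 + J$ ($F{\left(J \right)} = -9 + \left(\left(-4 - 16\right) + J\right) = -9 + \left(-20 + J\right) = -29 + J$)
$V{\left(H,n \right)} = -3 + n$
$S = -2$
$M{\left(Q \right)} = 4 \left(-3 + 2 Q\right)^{2}$ ($M{\left(Q \right)} = 4 \left(Q + \left(-3 + Q\right)\right)^{2} = 4 \left(-3 + 2 Q\right)^{2}$)
$w{\left(K \right)} = -3 + \sqrt{-2 + K}$ ($w{\left(K \right)} = -3 + \sqrt{K - 2} = -3 + \sqrt{-2 + K}$)
$w{\left(-146 \right)} - F{\left(54 \right)} M{\left(0 \right)} = \left(-3 + \sqrt{-2 - 146}\right) - \left(-29 + 54\right) 4 \left(-3 + 2 \cdot 0\right)^{2} = \left(-3 + \sqrt{-148}\right) - 25 \cdot 4 \left(-3 + 0\right)^{2} = \left(-3 + 2 i \sqrt{37}\right) - 25 \cdot 4 \left(-3\right)^{2} = \left(-3 + 2 i \sqrt{37}\right) - 25 \cdot 4 \cdot 9 = \left(-3 + 2 i \sqrt{37}\right) - 25 \cdot 36 = \left(-3 + 2 i \sqrt{37}\right) - 900 = -903 + 2 i \sqrt{37}$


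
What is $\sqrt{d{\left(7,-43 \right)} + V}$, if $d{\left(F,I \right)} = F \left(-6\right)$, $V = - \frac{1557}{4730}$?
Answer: $\frac{i \sqrt{947026410}}{4730} \approx 6.5061 i$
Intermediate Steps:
$V = - \frac{1557}{4730}$ ($V = \left(-1557\right) \frac{1}{4730} = - \frac{1557}{4730} \approx -0.32918$)
$d{\left(F,I \right)} = - 6 F$
$\sqrt{d{\left(7,-43 \right)} + V} = \sqrt{\left(-6\right) 7 - \frac{1557}{4730}} = \sqrt{-42 - \frac{1557}{4730}} = \sqrt{- \frac{200217}{4730}} = \frac{i \sqrt{947026410}}{4730}$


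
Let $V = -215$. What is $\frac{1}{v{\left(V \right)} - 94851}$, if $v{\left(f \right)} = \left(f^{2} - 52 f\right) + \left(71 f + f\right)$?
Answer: $- \frac{1}{52926} \approx -1.8894 \cdot 10^{-5}$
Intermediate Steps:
$v{\left(f \right)} = f^{2} + 20 f$ ($v{\left(f \right)} = \left(f^{2} - 52 f\right) + 72 f = f^{2} + 20 f$)
$\frac{1}{v{\left(V \right)} - 94851} = \frac{1}{- 215 \left(20 - 215\right) - 94851} = \frac{1}{\left(-215\right) \left(-195\right) - 94851} = \frac{1}{41925 - 94851} = \frac{1}{-52926} = - \frac{1}{52926}$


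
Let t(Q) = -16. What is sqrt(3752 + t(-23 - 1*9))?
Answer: 2*sqrt(934) ≈ 61.123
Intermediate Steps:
sqrt(3752 + t(-23 - 1*9)) = sqrt(3752 - 16) = sqrt(3736) = 2*sqrt(934)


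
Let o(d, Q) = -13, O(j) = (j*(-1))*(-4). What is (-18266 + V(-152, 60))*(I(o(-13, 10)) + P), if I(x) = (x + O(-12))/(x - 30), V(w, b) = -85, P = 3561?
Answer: -2811079584/43 ≈ -6.5374e+7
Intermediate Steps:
O(j) = 4*j (O(j) = -j*(-4) = 4*j)
I(x) = (-48 + x)/(-30 + x) (I(x) = (x + 4*(-12))/(x - 30) = (x - 48)/(-30 + x) = (-48 + x)/(-30 + x))
(-18266 + V(-152, 60))*(I(o(-13, 10)) + P) = (-18266 - 85)*((-48 - 13)/(-30 - 13) + 3561) = -18351*(-61/(-43) + 3561) = -18351*(-1/43*(-61) + 3561) = -18351*(61/43 + 3561) = -18351*153184/43 = -2811079584/43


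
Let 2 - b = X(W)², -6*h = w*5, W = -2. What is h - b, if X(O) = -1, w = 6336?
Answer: -5281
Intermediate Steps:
h = -5280 (h = -1056*5 = -⅙*31680 = -5280)
b = 1 (b = 2 - 1*(-1)² = 2 - 1*1 = 2 - 1 = 1)
h - b = -5280 - 1*1 = -5280 - 1 = -5281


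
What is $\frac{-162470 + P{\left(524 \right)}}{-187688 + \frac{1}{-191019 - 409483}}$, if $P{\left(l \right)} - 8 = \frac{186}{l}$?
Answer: $\frac{1420018789189}{1640513282043} \approx 0.86559$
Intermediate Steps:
$P{\left(l \right)} = 8 + \frac{186}{l}$
$\frac{-162470 + P{\left(524 \right)}}{-187688 + \frac{1}{-191019 - 409483}} = \frac{-162470 + \left(8 + \frac{186}{524}\right)}{-187688 + \frac{1}{-191019 - 409483}} = \frac{-162470 + \left(8 + 186 \cdot \frac{1}{524}\right)}{-187688 + \frac{1}{-600502}} = \frac{-162470 + \left(8 + \frac{93}{262}\right)}{-187688 - \frac{1}{600502}} = \frac{-162470 + \frac{2189}{262}}{- \frac{112707019377}{600502}} = \left(- \frac{42564951}{262}\right) \left(- \frac{600502}{112707019377}\right) = \frac{1420018789189}{1640513282043}$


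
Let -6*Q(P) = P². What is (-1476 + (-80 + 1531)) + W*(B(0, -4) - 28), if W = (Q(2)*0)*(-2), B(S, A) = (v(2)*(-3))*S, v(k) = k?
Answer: -25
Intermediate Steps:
Q(P) = -P²/6
B(S, A) = -6*S (B(S, A) = (2*(-3))*S = -6*S)
W = 0 (W = (-⅙*2²*0)*(-2) = (-⅙*4*0)*(-2) = -⅔*0*(-2) = 0*(-2) = 0)
(-1476 + (-80 + 1531)) + W*(B(0, -4) - 28) = (-1476 + (-80 + 1531)) + 0*(-6*0 - 28) = (-1476 + 1451) + 0*(0 - 28) = -25 + 0*(-28) = -25 + 0 = -25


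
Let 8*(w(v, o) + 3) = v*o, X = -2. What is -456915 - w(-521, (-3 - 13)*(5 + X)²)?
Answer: -466290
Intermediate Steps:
w(v, o) = -3 + o*v/8 (w(v, o) = -3 + (v*o)/8 = -3 + (o*v)/8 = -3 + o*v/8)
-456915 - w(-521, (-3 - 13)*(5 + X)²) = -456915 - (-3 + (⅛)*((-3 - 13)*(5 - 2)²)*(-521)) = -456915 - (-3 + (⅛)*(-16*3²)*(-521)) = -456915 - (-3 + (⅛)*(-16*9)*(-521)) = -456915 - (-3 + (⅛)*(-144)*(-521)) = -456915 - (-3 + 9378) = -456915 - 1*9375 = -456915 - 9375 = -466290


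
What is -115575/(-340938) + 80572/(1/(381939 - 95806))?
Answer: 2620029895643621/113646 ≈ 2.3054e+10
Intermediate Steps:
-115575/(-340938) + 80572/(1/(381939 - 95806)) = -115575*(-1/340938) + 80572/(1/286133) = 38525/113646 + 80572/(1/286133) = 38525/113646 + 80572*286133 = 38525/113646 + 23054308076 = 2620029895643621/113646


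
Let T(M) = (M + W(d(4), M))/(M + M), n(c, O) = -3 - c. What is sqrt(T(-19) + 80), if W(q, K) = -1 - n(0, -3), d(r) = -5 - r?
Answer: sqrt(116166)/38 ≈ 8.9692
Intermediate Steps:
W(q, K) = 2 (W(q, K) = -1 - (-3 - 1*0) = -1 - (-3 + 0) = -1 - 1*(-3) = -1 + 3 = 2)
T(M) = (2 + M)/(2*M) (T(M) = (M + 2)/(M + M) = (2 + M)/((2*M)) = (2 + M)*(1/(2*M)) = (2 + M)/(2*M))
sqrt(T(-19) + 80) = sqrt((1/2)*(2 - 19)/(-19) + 80) = sqrt((1/2)*(-1/19)*(-17) + 80) = sqrt(17/38 + 80) = sqrt(3057/38) = sqrt(116166)/38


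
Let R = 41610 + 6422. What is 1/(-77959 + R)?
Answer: -1/29927 ≈ -3.3415e-5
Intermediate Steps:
R = 48032
1/(-77959 + R) = 1/(-77959 + 48032) = 1/(-29927) = -1/29927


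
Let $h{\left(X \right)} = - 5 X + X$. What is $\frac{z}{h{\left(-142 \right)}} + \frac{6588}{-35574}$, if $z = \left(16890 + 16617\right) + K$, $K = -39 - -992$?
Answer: $\frac{50922419}{841918} \approx 60.484$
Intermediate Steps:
$K = 953$ ($K = -39 + 992 = 953$)
$z = 34460$ ($z = \left(16890 + 16617\right) + 953 = 33507 + 953 = 34460$)
$h{\left(X \right)} = - 4 X$
$\frac{z}{h{\left(-142 \right)}} + \frac{6588}{-35574} = \frac{34460}{\left(-4\right) \left(-142\right)} + \frac{6588}{-35574} = \frac{34460}{568} + 6588 \left(- \frac{1}{35574}\right) = 34460 \cdot \frac{1}{568} - \frac{1098}{5929} = \frac{8615}{142} - \frac{1098}{5929} = \frac{50922419}{841918}$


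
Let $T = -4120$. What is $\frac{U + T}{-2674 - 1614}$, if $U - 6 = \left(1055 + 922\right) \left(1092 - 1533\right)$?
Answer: $\frac{875971}{4288} \approx 204.28$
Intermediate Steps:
$U = -871851$ ($U = 6 + \left(1055 + 922\right) \left(1092 - 1533\right) = 6 + 1977 \left(-441\right) = 6 - 871857 = -871851$)
$\frac{U + T}{-2674 - 1614} = \frac{-871851 - 4120}{-2674 - 1614} = - \frac{875971}{-4288} = \left(-875971\right) \left(- \frac{1}{4288}\right) = \frac{875971}{4288}$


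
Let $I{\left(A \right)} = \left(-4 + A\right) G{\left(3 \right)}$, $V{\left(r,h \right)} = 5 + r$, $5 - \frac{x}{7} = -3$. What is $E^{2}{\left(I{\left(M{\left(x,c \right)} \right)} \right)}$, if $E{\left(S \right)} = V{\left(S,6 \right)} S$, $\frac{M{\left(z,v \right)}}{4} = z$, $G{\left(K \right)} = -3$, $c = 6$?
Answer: $186883290000$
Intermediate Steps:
$x = 56$ ($x = 35 - -21 = 35 + 21 = 56$)
$M{\left(z,v \right)} = 4 z$
$I{\left(A \right)} = 12 - 3 A$ ($I{\left(A \right)} = \left(-4 + A\right) \left(-3\right) = 12 - 3 A$)
$E{\left(S \right)} = S \left(5 + S\right)$ ($E{\left(S \right)} = \left(5 + S\right) S = S \left(5 + S\right)$)
$E^{2}{\left(I{\left(M{\left(x,c \right)} \right)} \right)} = \left(\left(12 - 3 \cdot 4 \cdot 56\right) \left(5 + \left(12 - 3 \cdot 4 \cdot 56\right)\right)\right)^{2} = \left(\left(12 - 672\right) \left(5 + \left(12 - 672\right)\right)\right)^{2} = \left(- 660 \left(5 - 660\right)\right)^{2} = \left(\left(-660\right) \left(-655\right)\right)^{2} = 432300^{2} = 186883290000$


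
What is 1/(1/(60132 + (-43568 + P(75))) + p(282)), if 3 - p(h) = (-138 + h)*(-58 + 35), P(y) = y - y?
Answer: 16564/54909661 ≈ 0.00030166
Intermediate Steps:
P(y) = 0
p(h) = -3171 + 23*h (p(h) = 3 - (-138 + h)*(-58 + 35) = 3 - (-138 + h)*(-23) = 3 - (3174 - 23*h) = 3 + (-3174 + 23*h) = -3171 + 23*h)
1/(1/(60132 + (-43568 + P(75))) + p(282)) = 1/(1/(60132 + (-43568 + 0)) + (-3171 + 23*282)) = 1/(1/(60132 - 43568) + (-3171 + 6486)) = 1/(1/16564 + 3315) = 1/(54909661/16564) = 16564/54909661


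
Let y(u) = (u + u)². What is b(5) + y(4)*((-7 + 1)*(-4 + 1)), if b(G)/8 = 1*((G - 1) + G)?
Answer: 1224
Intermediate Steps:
y(u) = 4*u² (y(u) = (2*u)² = 4*u²)
b(G) = -8 + 16*G (b(G) = 8*(1*((G - 1) + G)) = 8*(1*((-1 + G) + G)) = 8*(1*(-1 + 2*G)) = 8*(-1 + 2*G) = -8 + 16*G)
b(5) + y(4)*((-7 + 1)*(-4 + 1)) = (-8 + 16*5) + (4*4²)*((-7 + 1)*(-4 + 1)) = (-8 + 80) + (4*16)*(-6*(-3)) = 72 + 64*18 = 72 + 1152 = 1224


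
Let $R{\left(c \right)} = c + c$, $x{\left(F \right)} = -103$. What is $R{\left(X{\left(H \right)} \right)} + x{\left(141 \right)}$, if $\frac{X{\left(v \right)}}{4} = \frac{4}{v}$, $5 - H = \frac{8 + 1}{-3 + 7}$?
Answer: $- \frac{1005}{11} \approx -91.364$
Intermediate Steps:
$H = \frac{11}{4}$ ($H = 5 - \frac{8 + 1}{-3 + 7} = 5 - \frac{9}{4} = \frac{11}{4} \approx 2.75$)
$X{\left(v \right)} = \frac{16}{v}$ ($X{\left(v \right)} = 4 \frac{4}{v} = \frac{16}{v}$)
$R{\left(c \right)} = 2 c$
$R{\left(X{\left(H \right)} \right)} + x{\left(141 \right)} = 2 \frac{16}{\frac{11}{4}} - 103 = 2 \cdot 16 \cdot \frac{4}{11} - 103 = 2 \cdot \frac{64}{11} - 103 = \frac{128}{11} - 103 = - \frac{1005}{11}$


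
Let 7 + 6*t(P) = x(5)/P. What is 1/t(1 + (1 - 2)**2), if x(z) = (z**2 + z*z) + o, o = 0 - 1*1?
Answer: 12/35 ≈ 0.34286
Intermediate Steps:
o = -1 (o = 0 - 1 = -1)
x(z) = -1 + 2*z**2 (x(z) = (z**2 + z*z) - 1 = (z**2 + z**2) - 1 = 2*z**2 - 1 = -1 + 2*z**2)
t(P) = -7/6 + 49/(6*P) (t(P) = -7/6 + ((-1 + 2*5**2)/P)/6 = -7/6 + ((-1 + 2*25)/P)/6 = -7/6 + ((-1 + 50)/P)/6 = -7/6 + (49/P)/6 = -7/6 + 49/(6*P))
1/t(1 + (1 - 2)**2) = 1/(7*(7 - (1 + (1 - 2)**2))/(6*(1 + (1 - 2)**2))) = 1/(7*(7 - (1 + (-1)**2))/(6*(1 + (-1)**2))) = 1/(7*(7 - (1 + 1))/(6*(1 + 1))) = 1/((7/6)*(7 - 1*2)/2) = 1/((7/6)*(1/2)*(7 - 2)) = 1/((7/6)*(1/2)*5) = 1/(35/12) = 12/35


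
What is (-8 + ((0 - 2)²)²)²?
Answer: 64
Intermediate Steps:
(-8 + ((0 - 2)²)²)² = (-8 + ((-2)²)²)² = (-8 + 4²)² = (-8 + 16)² = 8² = 64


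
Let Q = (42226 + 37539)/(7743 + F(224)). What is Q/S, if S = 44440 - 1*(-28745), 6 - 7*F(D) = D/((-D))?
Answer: 2279/16192704 ≈ 0.00014074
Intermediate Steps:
F(D) = 1 (F(D) = 6/7 - D/(7*((-D))) = 6/7 - D*(-1/D)/7 = 6/7 - ⅐*(-1) = 6/7 + ⅐ = 1)
S = 73185 (S = 44440 + 28745 = 73185)
Q = 79765/7744 (Q = (42226 + 37539)/(7743 + 1) = 79765/7744 ≈ 10.300)
Q/S = (79765/7744)/73185 = (79765/7744)*(1/73185) = 2279/16192704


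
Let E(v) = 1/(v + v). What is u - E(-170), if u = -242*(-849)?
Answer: 69855721/340 ≈ 2.0546e+5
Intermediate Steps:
E(v) = 1/(2*v)
u = 205458
u - E(-170) = 205458 - 1/(2*(-170)) = 205458 - (-1)/(2*170) = 205458 - 1*(-1/340) = 205458 + 1/340 = 69855721/340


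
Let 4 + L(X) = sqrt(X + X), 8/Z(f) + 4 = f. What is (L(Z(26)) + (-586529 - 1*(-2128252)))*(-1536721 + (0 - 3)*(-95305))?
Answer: -1928391375514 - 2501612*sqrt(22)/11 ≈ -1.9284e+12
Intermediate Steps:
Z(f) = 8/(-4 + f)
L(X) = -4 + sqrt(2)*sqrt(X) (L(X) = -4 + sqrt(X + X) = -4 + sqrt(2*X) = -4 + sqrt(2)*sqrt(X))
(L(Z(26)) + (-586529 - 1*(-2128252)))*(-1536721 + (0 - 3)*(-95305)) = ((-4 + sqrt(2)*sqrt(8/(-4 + 26))) + (-586529 - 1*(-2128252)))*(-1536721 + (0 - 3)*(-95305)) = ((-4 + sqrt(2)*sqrt(8/22)) + (-586529 + 2128252))*(-1536721 - 3*(-95305)) = ((-4 + sqrt(2)*sqrt(8*(1/22))) + 1541723)*(-1536721 + 285915) = ((-4 + sqrt(2)*sqrt(4/11)) + 1541723)*(-1250806) = ((-4 + sqrt(2)*(2*sqrt(11)/11)) + 1541723)*(-1250806) = ((-4 + 2*sqrt(22)/11) + 1541723)*(-1250806) = (1541719 + 2*sqrt(22)/11)*(-1250806) = -1928391375514 - 2501612*sqrt(22)/11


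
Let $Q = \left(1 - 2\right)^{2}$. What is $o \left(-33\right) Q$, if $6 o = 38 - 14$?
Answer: $-132$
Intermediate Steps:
$o = 4$ ($o = \frac{38 - 14}{6} = \frac{1}{6} \cdot 24 = 4$)
$Q = 1$ ($Q = \left(-1\right)^{2} = 1$)
$o \left(-33\right) Q = 4 \left(-33\right) 1 = \left(-132\right) 1 = -132$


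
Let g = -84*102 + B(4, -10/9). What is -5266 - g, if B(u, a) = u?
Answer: 3298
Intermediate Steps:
g = -8564 (g = -84*102 + 4 = -8568 + 4 = -8564)
-5266 - g = -5266 - 1*(-8564) = -5266 + 8564 = 3298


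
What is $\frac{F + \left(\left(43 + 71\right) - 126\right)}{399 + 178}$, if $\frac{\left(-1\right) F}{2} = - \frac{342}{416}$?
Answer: $- \frac{1077}{60008} \approx -0.017948$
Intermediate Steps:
$F = \frac{171}{104}$ ($F = - 2 \left(- \frac{342}{416}\right) = - 2 \left(\left(-342\right) \frac{1}{416}\right) = \left(-2\right) \left(- \frac{171}{208}\right) = \frac{171}{104} \approx 1.6442$)
$\frac{F + \left(\left(43 + 71\right) - 126\right)}{399 + 178} = \frac{\frac{171}{104} + \left(\left(43 + 71\right) - 126\right)}{399 + 178} = \frac{\frac{171}{104} + \left(114 - 126\right)}{577} = \left(\frac{171}{104} - 12\right) \frac{1}{577} = \left(- \frac{1077}{104}\right) \frac{1}{577} = - \frac{1077}{60008}$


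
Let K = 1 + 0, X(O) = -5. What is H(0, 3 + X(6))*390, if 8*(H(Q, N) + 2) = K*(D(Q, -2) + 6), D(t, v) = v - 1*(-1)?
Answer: -2145/4 ≈ -536.25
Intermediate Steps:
D(t, v) = 1 + v (D(t, v) = v + 1 = 1 + v)
K = 1
H(Q, N) = -11/8 (H(Q, N) = -2 + (1*((1 - 2) + 6))/8 = -2 + (1*(-1 + 6))/8 = -2 + (1*5)/8 = -2 + (1/8)*5 = -2 + 5/8 = -11/8)
H(0, 3 + X(6))*390 = -11/8*390 = -2145/4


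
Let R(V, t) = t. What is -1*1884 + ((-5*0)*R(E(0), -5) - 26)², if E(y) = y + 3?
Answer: -1208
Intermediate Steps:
E(y) = 3 + y
-1*1884 + ((-5*0)*R(E(0), -5) - 26)² = -1*1884 + (-5*0*(-5) - 26)² = -1884 + (0*(-5) - 26)² = -1884 + (0 - 26)² = -1884 + (-26)² = -1884 + 676 = -1208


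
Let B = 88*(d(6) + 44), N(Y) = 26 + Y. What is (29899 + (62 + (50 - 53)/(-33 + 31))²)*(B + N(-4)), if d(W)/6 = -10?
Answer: -94057425/2 ≈ -4.7029e+7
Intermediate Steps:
d(W) = -60 (d(W) = 6*(-10) = -60)
B = -1408 (B = 88*(-60 + 44) = 88*(-16) = -1408)
(29899 + (62 + (50 - 53)/(-33 + 31))²)*(B + N(-4)) = (29899 + (62 + (50 - 53)/(-33 + 31))²)*(-1408 + (26 - 4)) = (29899 + (62 - 3/(-2))²)*(-1408 + 22) = (29899 + (62 - 3*(-½))²)*(-1386) = (29899 + (62 + 3/2)²)*(-1386) = (29899 + (127/2)²)*(-1386) = (29899 + 16129/4)*(-1386) = (135725/4)*(-1386) = -94057425/2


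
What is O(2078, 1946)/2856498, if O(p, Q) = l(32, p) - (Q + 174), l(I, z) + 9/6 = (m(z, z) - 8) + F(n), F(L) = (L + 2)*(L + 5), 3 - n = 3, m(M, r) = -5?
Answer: -4249/5712996 ≈ -0.00074374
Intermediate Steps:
n = 0 (n = 3 - 1*3 = 3 - 3 = 0)
F(L) = (2 + L)*(5 + L)
l(I, z) = -9/2 (l(I, z) = -3/2 + ((-5 - 8) + (10 + 0² + 7*0)) = -3/2 + (-13 + (10 + 0 + 0)) = -3/2 + (-13 + 10) = -3/2 - 3 = -9/2)
O(p, Q) = -357/2 - Q (O(p, Q) = -9/2 - (Q + 174) = -9/2 - (174 + Q) = -9/2 + (-174 - Q) = -357/2 - Q)
O(2078, 1946)/2856498 = (-357/2 - 1*1946)/2856498 = (-357/2 - 1946)*(1/2856498) = -4249/2*1/2856498 = -4249/5712996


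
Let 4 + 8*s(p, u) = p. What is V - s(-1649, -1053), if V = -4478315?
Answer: -35824867/8 ≈ -4.4781e+6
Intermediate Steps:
s(p, u) = -½ + p/8
V - s(-1649, -1053) = -4478315 - (-½ + (⅛)*(-1649)) = -4478315 - (-½ - 1649/8) = -4478315 - 1*(-1653/8) = -4478315 + 1653/8 = -35824867/8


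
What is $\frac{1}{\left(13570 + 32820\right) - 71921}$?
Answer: $- \frac{1}{25531} \approx -3.9168 \cdot 10^{-5}$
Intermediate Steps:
$\frac{1}{\left(13570 + 32820\right) - 71921} = \frac{1}{46390 - 71921} = \frac{1}{-25531} = - \frac{1}{25531}$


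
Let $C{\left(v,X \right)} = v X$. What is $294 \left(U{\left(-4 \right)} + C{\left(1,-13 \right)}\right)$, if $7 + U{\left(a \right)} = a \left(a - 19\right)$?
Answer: $21168$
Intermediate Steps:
$C{\left(v,X \right)} = X v$
$U{\left(a \right)} = -7 + a \left(-19 + a\right)$ ($U{\left(a \right)} = -7 + a \left(a - 19\right) = -7 + a \left(-19 + a\right)$)
$294 \left(U{\left(-4 \right)} + C{\left(1,-13 \right)}\right) = 294 \left(\left(-7 + \left(-4\right)^{2} - -76\right) - 13\right) = 294 \left(\left(-7 + 16 + 76\right) - 13\right) = 294 \left(85 - 13\right) = 294 \cdot 72 = 21168$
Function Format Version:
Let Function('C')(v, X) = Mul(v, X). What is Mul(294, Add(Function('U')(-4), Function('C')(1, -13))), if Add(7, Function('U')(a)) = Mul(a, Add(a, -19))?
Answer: 21168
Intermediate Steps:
Function('C')(v, X) = Mul(X, v)
Function('U')(a) = Add(-7, Mul(a, Add(-19, a))) (Function('U')(a) = Add(-7, Mul(a, Add(a, -19))) = Add(-7, Mul(a, Add(-19, a))))
Mul(294, Add(Function('U')(-4), Function('C')(1, -13))) = Mul(294, Add(Add(-7, Pow(-4, 2), Mul(-19, -4)), Mul(-13, 1))) = Mul(294, Add(Add(-7, 16, 76), -13)) = Mul(294, Add(85, -13)) = Mul(294, 72) = 21168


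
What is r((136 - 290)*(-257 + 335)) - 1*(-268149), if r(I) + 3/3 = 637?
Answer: 268785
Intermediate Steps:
r(I) = 636 (r(I) = -1 + 637 = 636)
r((136 - 290)*(-257 + 335)) - 1*(-268149) = 636 - 1*(-268149) = 636 + 268149 = 268785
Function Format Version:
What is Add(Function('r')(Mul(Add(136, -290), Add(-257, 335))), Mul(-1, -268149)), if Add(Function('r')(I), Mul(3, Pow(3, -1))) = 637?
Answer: 268785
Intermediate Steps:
Function('r')(I) = 636 (Function('r')(I) = Add(-1, 637) = 636)
Add(Function('r')(Mul(Add(136, -290), Add(-257, 335))), Mul(-1, -268149)) = Add(636, Mul(-1, -268149)) = Add(636, 268149) = 268785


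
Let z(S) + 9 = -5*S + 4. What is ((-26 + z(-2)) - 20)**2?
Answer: 1681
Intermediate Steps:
z(S) = -5 - 5*S (z(S) = -9 + (-5*S + 4) = -9 + (4 - 5*S) = -5 - 5*S)
((-26 + z(-2)) - 20)**2 = ((-26 + (-5 - 5*(-2))) - 20)**2 = ((-26 + (-5 + 10)) - 20)**2 = ((-26 + 5) - 20)**2 = (-21 - 20)**2 = (-41)**2 = 1681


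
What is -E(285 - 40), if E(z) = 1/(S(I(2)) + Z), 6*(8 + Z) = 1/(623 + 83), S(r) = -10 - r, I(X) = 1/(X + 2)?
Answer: 2118/38653 ≈ 0.054795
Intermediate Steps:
I(X) = 1/(2 + X)
Z = -33887/4236 (Z = -8 + 1/(6*(623 + 83)) = -8 + (⅙)/706 = -8 + (⅙)*(1/706) = -8 + 1/4236 = -33887/4236 ≈ -7.9998)
E(z) = -2118/38653 (E(z) = 1/((-10 - 1/(2 + 2)) - 33887/4236) = 1/((-10 - 1/4) - 33887/4236) = 1/((-10 - 1*¼) - 33887/4236) = 1/((-10 - ¼) - 33887/4236) = 1/(-41/4 - 33887/4236) = 1/(-38653/2118) = -2118/38653)
-E(285 - 40) = -1*(-2118/38653) = 2118/38653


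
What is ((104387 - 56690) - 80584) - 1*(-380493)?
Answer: 347606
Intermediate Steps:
((104387 - 56690) - 80584) - 1*(-380493) = (47697 - 80584) + 380493 = -32887 + 380493 = 347606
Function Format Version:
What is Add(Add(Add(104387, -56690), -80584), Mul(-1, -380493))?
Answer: 347606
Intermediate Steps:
Add(Add(Add(104387, -56690), -80584), Mul(-1, -380493)) = Add(Add(47697, -80584), 380493) = Add(-32887, 380493) = 347606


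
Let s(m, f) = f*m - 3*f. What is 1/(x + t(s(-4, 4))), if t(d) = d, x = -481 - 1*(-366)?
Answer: -1/143 ≈ -0.0069930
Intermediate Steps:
s(m, f) = -3*f + f*m
x = -115 (x = -481 + 366 = -115)
1/(x + t(s(-4, 4))) = 1/(-115 + 4*(-3 - 4)) = 1/(-115 + 4*(-7)) = 1/(-115 - 28) = 1/(-143) = -1/143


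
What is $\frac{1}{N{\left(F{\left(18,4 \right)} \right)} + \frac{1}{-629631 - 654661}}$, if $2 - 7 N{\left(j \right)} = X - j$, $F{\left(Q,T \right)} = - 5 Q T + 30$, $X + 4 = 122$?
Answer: $- \frac{8990044}{572794239} \approx -0.015695$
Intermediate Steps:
$X = 118$ ($X = -4 + 122 = 118$)
$F{\left(Q,T \right)} = 30 - 5 Q T$ ($F{\left(Q,T \right)} = - 5 Q T + 30 = 30 - 5 Q T$)
$N{\left(j \right)} = - \frac{116}{7} + \frac{j}{7}$ ($N{\left(j \right)} = \frac{2}{7} - \frac{118 - j}{7} = \frac{2}{7} + \left(- \frac{118}{7} + \frac{j}{7}\right) = - \frac{116}{7} + \frac{j}{7}$)
$\frac{1}{N{\left(F{\left(18,4 \right)} \right)} + \frac{1}{-629631 - 654661}} = \frac{1}{\left(- \frac{116}{7} + \frac{30 - 90 \cdot 4}{7}\right) + \frac{1}{-629631 - 654661}} = \frac{1}{\left(- \frac{116}{7} + \frac{30 - 360}{7}\right) + \frac{1}{-1284292}} = \frac{1}{\left(- \frac{116}{7} + \frac{1}{7} \left(-330\right)\right) - \frac{1}{1284292}} = \frac{1}{\left(- \frac{116}{7} - \frac{330}{7}\right) - \frac{1}{1284292}} = \frac{1}{- \frac{446}{7} - \frac{1}{1284292}} = \frac{1}{- \frac{572794239}{8990044}} = - \frac{8990044}{572794239}$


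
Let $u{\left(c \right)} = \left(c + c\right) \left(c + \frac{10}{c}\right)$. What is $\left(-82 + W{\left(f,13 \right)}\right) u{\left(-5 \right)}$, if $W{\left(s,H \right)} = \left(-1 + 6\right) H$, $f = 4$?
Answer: $-1190$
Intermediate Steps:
$u{\left(c \right)} = 2 c \left(c + \frac{10}{c}\right)$
$W{\left(s,H \right)} = 5 H$
$\left(-82 + W{\left(f,13 \right)}\right) u{\left(-5 \right)} = \left(-82 + 5 \cdot 13\right) \left(20 + 2 \left(-5\right)^{2}\right) = \left(-82 + 65\right) \left(20 + 2 \cdot 25\right) = - 17 \left(20 + 50\right) = \left(-17\right) 70 = -1190$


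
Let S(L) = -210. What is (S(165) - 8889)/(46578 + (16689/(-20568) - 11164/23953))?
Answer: -1494253867032/7648911718981 ≈ -0.19536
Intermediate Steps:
(S(165) - 8889)/(46578 + (16689/(-20568) - 11164/23953)) = (-210 - 8889)/(46578 + (16689/(-20568) - 11164/23953)) = -9099/(46578 + (16689*(-1/20568) - 11164*1/23953)) = -9099/(46578 + (-5563/6856 - 11164/23953)) = -9099/(46578 - 209790923/164221768) = -9099/7648911718981/164221768 = -9099*164221768/7648911718981 = -1494253867032/7648911718981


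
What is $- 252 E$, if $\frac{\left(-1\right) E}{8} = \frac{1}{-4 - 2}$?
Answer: $-336$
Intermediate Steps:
$E = \frac{4}{3}$ ($E = - \frac{8}{-4 - 2} = - \frac{8}{-6} = \left(-8\right) \left(- \frac{1}{6}\right) = \frac{4}{3} \approx 1.3333$)
$- 252 E = \left(-252\right) \frac{4}{3} = -336$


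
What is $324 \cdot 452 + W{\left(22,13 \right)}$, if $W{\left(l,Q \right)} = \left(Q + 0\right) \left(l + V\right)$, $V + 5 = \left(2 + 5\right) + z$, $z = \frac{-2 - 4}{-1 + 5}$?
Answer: $\frac{293481}{2} \approx 1.4674 \cdot 10^{5}$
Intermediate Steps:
$z = - \frac{3}{2}$ ($z = - \frac{6}{4} = \left(-6\right) \frac{1}{4} = - \frac{3}{2} \approx -1.5$)
$V = \frac{1}{2}$ ($V = -5 + \left(\left(2 + 5\right) - \frac{3}{2}\right) = -5 + \left(7 - \frac{3}{2}\right) = -5 + \frac{11}{2} = \frac{1}{2} \approx 0.5$)
$W{\left(l,Q \right)} = Q \left(\frac{1}{2} + l\right)$ ($W{\left(l,Q \right)} = \left(Q + 0\right) \left(l + \frac{1}{2}\right) = Q \left(\frac{1}{2} + l\right)$)
$324 \cdot 452 + W{\left(22,13 \right)} = 324 \cdot 452 + 13 \left(\frac{1}{2} + 22\right) = 146448 + 13 \cdot \frac{45}{2} = 146448 + \frac{585}{2} = \frac{293481}{2}$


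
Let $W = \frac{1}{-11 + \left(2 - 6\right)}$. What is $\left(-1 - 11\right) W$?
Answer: $\frac{4}{5} \approx 0.8$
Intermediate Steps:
$W = - \frac{1}{15}$ ($W = \frac{1}{-11 - 4} = \frac{1}{-15} = - \frac{1}{15} \approx -0.066667$)
$\left(-1 - 11\right) W = \left(-1 - 11\right) \left(- \frac{1}{15}\right) = \left(-12\right) \left(- \frac{1}{15}\right) = \frac{4}{5}$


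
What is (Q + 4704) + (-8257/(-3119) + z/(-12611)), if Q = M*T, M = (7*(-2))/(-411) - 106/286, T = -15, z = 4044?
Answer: 3630522990311502/770586693019 ≈ 4711.4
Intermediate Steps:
M = -19781/58773 (M = -14*(-1/411) - 106*1/286 = 14/411 - 53/143 = -19781/58773 ≈ -0.33657)
Q = 98905/19591 (Q = -19781/58773*(-15) = 98905/19591 ≈ 5.0485)
(Q + 4704) + (-8257/(-3119) + z/(-12611)) = (98905/19591 + 4704) + (-8257/(-3119) + 4044/(-12611)) = 92254969/19591 + (-8257*(-1/3119) + 4044*(-1/12611)) = 92254969/19591 + (8257/3119 - 4044/12611) = 92254969/19591 + 91515791/39333709 = 3630522990311502/770586693019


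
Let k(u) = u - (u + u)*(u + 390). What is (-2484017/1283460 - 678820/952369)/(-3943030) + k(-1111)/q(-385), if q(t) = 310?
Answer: -772677133414547968326397/149409896118270988200 ≈ -5171.5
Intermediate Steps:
k(u) = u - 2*u*(390 + u)
(-2484017/1283460 - 678820/952369)/(-3943030) + k(-1111)/q(-385) = (-2484017/1283460 - 678820/952369)/(-3943030) - 1*(-1111)*(779 + 2*(-1111))/310 = (-2484017*1/1283460 - 678820*1/952369)*(-1/3943030) - 1*(-1111)*(779 - 2222)*(1/310) = (-2484017/1283460 - 678820/952369)*(-1/3943030) - 1*(-1111)*(-1443)*(1/310) = -3236939103473/1222327516740*(-1/3943030) - 1603173*1/310 = 3236939103473/4819674068331322200 - 1603173/310 = -772677133414547968326397/149409896118270988200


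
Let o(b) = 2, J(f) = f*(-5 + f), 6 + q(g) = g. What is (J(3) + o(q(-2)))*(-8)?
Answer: 32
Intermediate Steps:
q(g) = -6 + g
(J(3) + o(q(-2)))*(-8) = (3*(-5 + 3) + 2)*(-8) = (3*(-2) + 2)*(-8) = (-6 + 2)*(-8) = -4*(-8) = 32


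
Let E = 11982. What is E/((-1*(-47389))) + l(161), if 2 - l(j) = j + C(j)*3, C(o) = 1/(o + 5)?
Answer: -1248938421/7866574 ≈ -158.77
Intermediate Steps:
C(o) = 1/(5 + o)
l(j) = 2 - j - 3/(5 + j) (l(j) = 2 - (j + 3/(5 + j)) = 2 + (-j - 3/(5 + j)) = 2 - j - 3/(5 + j))
E/((-1*(-47389))) + l(161) = 11982/((-1*(-47389))) + (-3 + (2 - 1*161)*(5 + 161))/(5 + 161) = 11982/47389 + (-3 + (2 - 161)*166)/166 = 11982*(1/47389) + (-3 - 159*166)/166 = 11982/47389 + (-3 - 26394)/166 = 11982/47389 + (1/166)*(-26397) = 11982/47389 - 26397/166 = -1248938421/7866574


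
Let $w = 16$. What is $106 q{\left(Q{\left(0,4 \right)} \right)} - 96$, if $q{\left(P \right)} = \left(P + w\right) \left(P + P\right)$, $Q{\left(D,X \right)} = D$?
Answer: $-96$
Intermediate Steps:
$q{\left(P \right)} = 2 P \left(16 + P\right)$ ($q{\left(P \right)} = \left(P + 16\right) \left(P + P\right) = \left(16 + P\right) 2 P = 2 P \left(16 + P\right)$)
$106 q{\left(Q{\left(0,4 \right)} \right)} - 96 = 106 \cdot 2 \cdot 0 \left(16 + 0\right) - 96 = 106 \cdot 2 \cdot 0 \cdot 16 - 96 = 106 \cdot 0 - 96 = 0 - 96 = -96$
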